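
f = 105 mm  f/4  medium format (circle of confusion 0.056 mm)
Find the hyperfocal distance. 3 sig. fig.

49.3 m

Hyperfocal distance H = f²/(N·c) + f = 105²/(4 × 0.056) + 105 = 11025/0.224 + 105 ≈ 49323.8 mm ≈ 49.3 m.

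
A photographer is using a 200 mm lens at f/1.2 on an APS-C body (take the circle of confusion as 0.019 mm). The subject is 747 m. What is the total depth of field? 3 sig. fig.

777 m

Hyperfocal distance H = f²/(N·c) + f = 200²/(1.2 × 0.019) + 200 = 40000/0.0228 + 200 ≈ 1754586.0 mm ≈ 1755 m.
Near limit Dn = s·(H − f)/(H + s − 2f) = 747000 × (1754586.0 − 200) / (1754586.0 + 747000 − 2 × 200) = 747000 × 1754386.0 / 2501186.0 ≈ 523962 mm.
Far limit Df = s·(H − f)/(H − s) = 747000 × (1754586.0 − 200) / (1754586.0 − 747000) = 747000 × 1754386.0 / 1007586.0 ≈ 1300660 mm.
Depth of field = Df − Dn = 1300660 − 523962 ≈ 776698 mm ≈ 777 m.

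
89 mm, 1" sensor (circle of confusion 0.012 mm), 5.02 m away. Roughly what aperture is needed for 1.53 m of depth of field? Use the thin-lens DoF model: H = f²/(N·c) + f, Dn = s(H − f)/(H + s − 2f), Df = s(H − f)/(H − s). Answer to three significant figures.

Write h = H − f = f²/(N·c). The thin-lens limits are Dn = s·h/(h + (s−f)) and Df = s·h/(h − (s−f)), so DoF = Df − Dn = 2·s·(s−f)·h / (h² − (s−f)²).
That is a quadratic in h: DoF·h² − 2·s·(s−f)·h − DoF·(s−f)² = 0 ⇒ h = (s−f)·(s + √(s² + DoF²)) / DoF = 4931 × (5020 + √(5020² + 1530²)) / 1530 = 4931 × (5020 + 5247.98) / 1530 ≈ 33092 mm.
Then N = f²/(c·h) = 89² / (0.012 × 33092) = 7921 / 397.11 ≈ 19.9.

f/19.9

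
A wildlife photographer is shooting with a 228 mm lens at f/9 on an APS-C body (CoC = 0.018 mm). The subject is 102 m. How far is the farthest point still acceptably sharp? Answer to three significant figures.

149 m

Hyperfocal distance H = f²/(N·c) + f = 228²/(9 × 0.018) + 228 = 51984/0.162 + 228 ≈ 321116.9 mm ≈ 321.1 m.
Far limit Df = s·(H − f)/(H − s) = 102000 × (321116.9 − 228) / (321116.9 − 102000) = 102000 × 320888.9 / 219116.9 ≈ 149375 mm ≈ 149 m.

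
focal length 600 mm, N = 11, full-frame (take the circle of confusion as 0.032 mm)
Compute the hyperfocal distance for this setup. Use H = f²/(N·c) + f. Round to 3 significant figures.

1020 m

Hyperfocal distance H = f²/(N·c) + f = 600²/(11 × 0.032) + 600 = 360000/0.352 + 600 ≈ 1023327.3 mm ≈ 1020 m.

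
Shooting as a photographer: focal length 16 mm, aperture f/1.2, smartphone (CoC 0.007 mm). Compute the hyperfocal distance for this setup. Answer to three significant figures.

30.5 m

Hyperfocal distance H = f²/(N·c) + f = 16²/(1.2 × 0.007) + 16 = 256/0.0084 + 16 ≈ 30492.2 mm ≈ 30.5 m.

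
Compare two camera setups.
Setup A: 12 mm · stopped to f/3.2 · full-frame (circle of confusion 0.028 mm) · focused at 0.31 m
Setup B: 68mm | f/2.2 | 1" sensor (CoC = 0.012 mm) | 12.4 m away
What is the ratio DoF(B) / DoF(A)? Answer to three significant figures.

Setup A: H = 12²/(3.2×0.028) + 12 ≈ 1619.1 mm; DoF = Df − Dn = 380.57 − 261.51 ≈ 119.06 mm.
Setup B: H = 68²/(2.2×0.012) + 68 ≈ 175219.5 mm; DoF = Df − Dn = 13339.2 − 11584.4 ≈ 1754.8 mm.
Ratio = 1754.8 / 119.06 ≈ 14.7.

14.7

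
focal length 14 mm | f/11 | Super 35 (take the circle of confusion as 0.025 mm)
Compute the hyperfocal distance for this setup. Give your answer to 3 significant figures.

Hyperfocal distance H = f²/(N·c) + f = 14²/(11 × 0.025) + 14 = 196/0.275 + 14 ≈ 726.7 mm ≈ 0.727 m.

0.727 m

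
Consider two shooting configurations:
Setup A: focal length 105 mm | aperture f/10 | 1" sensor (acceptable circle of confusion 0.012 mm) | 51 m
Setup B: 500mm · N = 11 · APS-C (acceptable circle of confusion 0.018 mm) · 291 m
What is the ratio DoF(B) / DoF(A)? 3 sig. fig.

Setup A: H = 105²/(10×0.012) + 105 ≈ 91980.0 mm; DoF = Df − Dn = 114339 − 32819 ≈ 81520 mm.
Setup B: H = 500²/(11×0.018) + 500 ≈ 1263126.3 mm; DoF = Df − Dn = 377959 − 236571 ≈ 141388 mm.
Ratio = 141388 / 81520 ≈ 1.73.

1.73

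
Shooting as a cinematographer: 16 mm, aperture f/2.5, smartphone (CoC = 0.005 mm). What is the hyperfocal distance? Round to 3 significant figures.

Hyperfocal distance H = f²/(N·c) + f = 16²/(2.5 × 0.005) + 16 = 256/0.0125 + 16 ≈ 20496.0 mm ≈ 20.5 m.

20.5 m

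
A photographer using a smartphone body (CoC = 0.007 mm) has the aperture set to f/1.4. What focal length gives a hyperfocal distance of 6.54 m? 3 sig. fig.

8.00 mm

From H = f²/(N·c) + f, with f ≪ H: f ≈ √(H·N·c) = √(6540 × 1.4 × 0.007) = √64.092 ≈ 8.006 mm.
Exact: f² + N·c·f − N·c·H = 0 ⇒ f = (−N·c + √((N·c)² + 4·N·c·H))/2 = (−0.0098 + √256.37)/2 ≈ 8.0008 mm ≈ 8.00 mm.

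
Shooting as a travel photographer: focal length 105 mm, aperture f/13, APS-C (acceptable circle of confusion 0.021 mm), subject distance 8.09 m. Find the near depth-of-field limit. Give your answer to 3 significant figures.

6.75 m

Hyperfocal distance H = f²/(N·c) + f = 105²/(13 × 0.021) + 105 = 11025/0.273 + 105 ≈ 40489.6 mm ≈ 40.49 m.
Near limit Dn = s·(H − f)/(H + s − 2f) = 8090 × (40489.6 − 105) / (40489.6 + 8090 − 2 × 105) = 8090 × 40384.6 / 48369.6 ≈ 6754.5 mm ≈ 6.75 m.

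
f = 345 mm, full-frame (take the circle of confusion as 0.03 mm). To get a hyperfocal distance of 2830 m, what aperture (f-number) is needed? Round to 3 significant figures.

f/1.40

Rearrange H = f²/(N·c) + f for N: N = f² / ((H − f)·c).
N = 345² / ((2830000 − 345) × 0.03) = 119025 / 84890 ≈ 1.40.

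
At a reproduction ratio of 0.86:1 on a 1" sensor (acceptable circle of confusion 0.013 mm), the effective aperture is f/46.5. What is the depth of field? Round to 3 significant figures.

1.63 mm

At magnification m, DoF ≈ 2·N_eff·c/m² = 2 × 46.5 × 0.013 / 0.86² = 1.209 / 0.7396 ≈ 1.63 mm.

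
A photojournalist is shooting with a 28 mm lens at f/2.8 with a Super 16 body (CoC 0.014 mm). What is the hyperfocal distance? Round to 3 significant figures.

20.0 m

Hyperfocal distance H = f²/(N·c) + f = 28²/(2.8 × 0.014) + 28 = 784/0.0392 + 28 ≈ 20028.0 mm ≈ 20.0 m.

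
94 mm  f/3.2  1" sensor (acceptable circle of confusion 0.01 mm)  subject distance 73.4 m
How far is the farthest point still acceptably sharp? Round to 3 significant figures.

99.9 m

Hyperfocal distance H = f²/(N·c) + f = 94²/(3.2 × 0.01) + 94 = 8836/0.032 + 94 ≈ 276219.0 mm ≈ 276.2 m.
Far limit Df = s·(H − f)/(H − s) = 73400 × (276219.0 − 94) / (276219.0 − 73400) = 73400 × 276125.0 / 202819.0 ≈ 99929 mm ≈ 99.9 m.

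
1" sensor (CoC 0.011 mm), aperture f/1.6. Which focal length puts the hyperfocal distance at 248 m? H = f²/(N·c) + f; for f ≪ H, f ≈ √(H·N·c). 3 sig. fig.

66.1 mm

From H = f²/(N·c) + f, with f ≪ H: f ≈ √(H·N·c) = √(248000 × 1.6 × 0.011) = √4364.8 ≈ 66.07 mm.
The +f correction barely moves this — solving exactly, f² + N·c·f − N·c·H = 0 ⇒ f = (−N·c + √((N·c)² + 4·N·c·H))/2 = (−0.0176 + √17459)/2 ≈ 66.058 mm, so f ≈ 66.1 mm.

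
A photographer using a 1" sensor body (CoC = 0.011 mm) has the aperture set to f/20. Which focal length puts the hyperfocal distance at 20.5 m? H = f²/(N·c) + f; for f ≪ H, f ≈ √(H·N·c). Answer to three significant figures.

From H = f²/(N·c) + f, with f ≪ H: f ≈ √(H·N·c) = √(20500 × 20 × 0.011) = √4510.0 ≈ 67.16 mm.
Exact: f² + N·c·f − N·c·H = 0 ⇒ f = (−N·c + √((N·c)² + 4·N·c·H))/2 = (−0.22 + √18040)/2 ≈ 67.047 mm ≈ 67.0 mm.

67.0 mm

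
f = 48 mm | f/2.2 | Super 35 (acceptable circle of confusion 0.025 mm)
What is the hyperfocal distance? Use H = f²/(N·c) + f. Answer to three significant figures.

Hyperfocal distance H = f²/(N·c) + f = 48²/(2.2 × 0.025) + 48 = 2304/0.055 + 48 ≈ 41938.9 mm ≈ 41.9 m.

41.9 m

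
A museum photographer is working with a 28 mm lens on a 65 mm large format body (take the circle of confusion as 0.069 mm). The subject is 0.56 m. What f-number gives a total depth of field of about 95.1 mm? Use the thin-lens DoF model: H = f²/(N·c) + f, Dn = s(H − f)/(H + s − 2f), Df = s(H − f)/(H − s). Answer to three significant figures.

f/1.80

Write h = H − f = f²/(N·c). The thin-lens limits are Dn = s·h/(h + (s−f)) and Df = s·h/(h − (s−f)), so DoF = Df − Dn = 2·s·(s−f)·h / (h² − (s−f)²).
That is a quadratic in h: DoF·h² − 2·s·(s−f)·h − DoF·(s−f)² = 0 ⇒ h = (s−f)·(s + √(s² + DoF²)) / DoF = 532 × (560 + √(560² + 95.1²)) / 95.1 = 532 × (560 + 568.018) / 95.1 ≈ 6310.3 mm.
Then N = f²/(c·h) = 28² / (0.069 × 6310.3) = 784 / 435.41 ≈ 1.80.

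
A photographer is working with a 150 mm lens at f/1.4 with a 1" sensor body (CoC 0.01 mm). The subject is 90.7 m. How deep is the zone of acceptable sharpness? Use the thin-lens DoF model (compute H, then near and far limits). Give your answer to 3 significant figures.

10.3 m

Hyperfocal distance H = f²/(N·c) + f = 150²/(1.4 × 0.01) + 150 = 22500/0.014 + 150 ≈ 1607292.9 mm ≈ 1607 m.
Near limit Dn = s·(H − f)/(H + s − 2f) = 90700 × (1607292.9 − 150) / (1607292.9 + 90700 − 2 × 150) = 90700 × 1607142.9 / 1697692.9 ≈ 85862 mm.
Far limit Df = s·(H − f)/(H − s) = 90700 × (1607292.9 − 150) / (1607292.9 − 90700) = 90700 × 1607142.9 / 1516592.9 ≈ 96115 mm.
Depth of field = Df − Dn = 96115 − 85862 ≈ 10253 mm ≈ 10.3 m.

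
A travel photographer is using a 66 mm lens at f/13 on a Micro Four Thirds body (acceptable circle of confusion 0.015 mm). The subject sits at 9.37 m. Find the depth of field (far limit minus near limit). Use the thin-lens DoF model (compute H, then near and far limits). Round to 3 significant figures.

9.44 m

Hyperfocal distance H = f²/(N·c) + f = 66²/(13 × 0.015) + 66 = 4356/0.195 + 66 ≈ 22404.5 mm ≈ 22.40 m.
Near limit Dn = s·(H − f)/(H + s − 2f) = 9370 × (22404.5 − 66) / (22404.5 + 9370 − 2 × 66) = 9370 × 22338.5 / 31642.5 ≈ 6614.9 mm.
Far limit Df = s·(H − f)/(H − s) = 9370 × (22404.5 − 66) / (22404.5 − 9370) = 9370 × 22338.5 / 13034.5 ≈ 16058.3 mm.
Depth of field = Df − Dn = 16058.3 − 6614.9 ≈ 9443.4 mm ≈ 9.44 m.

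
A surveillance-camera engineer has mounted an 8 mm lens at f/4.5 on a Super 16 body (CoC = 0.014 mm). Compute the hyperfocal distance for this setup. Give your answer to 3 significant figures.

Hyperfocal distance H = f²/(N·c) + f = 8²/(4.5 × 0.014) + 8 = 64/0.063 + 8 ≈ 1023.9 mm ≈ 1.02 m.

1.02 m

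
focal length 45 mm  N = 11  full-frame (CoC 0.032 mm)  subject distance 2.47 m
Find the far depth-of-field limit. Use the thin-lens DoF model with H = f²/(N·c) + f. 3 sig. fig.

4.27 m

Hyperfocal distance H = f²/(N·c) + f = 45²/(11 × 0.032) + 45 = 2025/0.352 + 45 ≈ 5797.8 mm ≈ 5.798 m.
Far limit Df = s·(H − f)/(H − s) = 2470 × (5797.8 − 45) / (5797.8 − 2470) = 2470 × 5752.8 / 3327.8 ≈ 4269.9 mm ≈ 4.27 m.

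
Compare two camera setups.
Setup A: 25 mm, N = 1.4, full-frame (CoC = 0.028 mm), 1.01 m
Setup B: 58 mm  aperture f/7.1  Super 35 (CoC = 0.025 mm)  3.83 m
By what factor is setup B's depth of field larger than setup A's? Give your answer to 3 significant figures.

12.7

Setup A: H = 25²/(1.4×0.028) + 25 ≈ 15968.9 mm; DoF = Df − Dn = 1076.51 − 951.23 ≈ 125.28 mm.
Setup B: H = 58²/(7.1×0.025) + 58 ≈ 19010.1 mm; DoF = Df − Dn = 4781.7 − 3194.3 ≈ 1587.4 mm.
Ratio = 1587.4 / 125.28 ≈ 12.7.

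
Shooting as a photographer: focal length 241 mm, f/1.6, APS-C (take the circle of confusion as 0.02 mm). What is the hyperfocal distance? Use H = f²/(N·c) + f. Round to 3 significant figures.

Hyperfocal distance H = f²/(N·c) + f = 241²/(1.6 × 0.02) + 241 = 58081/0.032 + 241 ≈ 1815272.2 mm ≈ 1820 m.

1820 m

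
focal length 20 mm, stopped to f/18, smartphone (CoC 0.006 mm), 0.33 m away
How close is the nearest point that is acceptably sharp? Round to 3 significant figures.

305 mm

Hyperfocal distance H = f²/(N·c) + f = 20²/(18 × 0.006) + 20 = 400/0.108 + 20 ≈ 3723.7 mm ≈ 3.724 m.
Near limit Dn = s·(H − f)/(H + s − 2f) = 330 × (3723.7 − 20) / (3723.7 + 330 − 2 × 20) = 330 × 3703.7 / 4013.7 ≈ 304.51 mm.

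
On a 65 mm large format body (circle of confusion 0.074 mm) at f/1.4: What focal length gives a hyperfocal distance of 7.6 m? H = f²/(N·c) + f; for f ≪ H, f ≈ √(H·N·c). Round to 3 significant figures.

28.0 mm

From H = f²/(N·c) + f, with f ≪ H: f ≈ √(H·N·c) = √(7600 × 1.4 × 0.074) = √787.36 ≈ 28.06 mm.
Exact: f² + N·c·f − N·c·H = 0 ⇒ f = (−N·c + √((N·c)² + 4·N·c·H))/2 = (−0.1036 + √3149.5)/2 ≈ 28.008 mm ≈ 28.0 mm.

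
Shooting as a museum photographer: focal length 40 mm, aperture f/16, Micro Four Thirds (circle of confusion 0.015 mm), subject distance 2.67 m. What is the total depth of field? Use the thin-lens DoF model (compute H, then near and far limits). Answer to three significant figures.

Hyperfocal distance H = f²/(N·c) + f = 40²/(16 × 0.015) + 40 = 1600/0.24 + 40 ≈ 6706.7 mm ≈ 6.707 m.
Near limit Dn = s·(H − f)/(H + s − 2f) = 2670 × (6706.7 − 40) / (6706.7 + 2670 − 2 × 40) = 2670 × 6666.7 / 9296.7 ≈ 1914.7 mm.
Far limit Df = s·(H − f)/(H − s) = 2670 × (6706.7 − 40) / (6706.7 − 2670) = 2670 × 6666.7 / 4036.7 ≈ 4409.6 mm.
Depth of field = Df − Dn = 4409.6 − 1914.7 ≈ 2494.9 mm ≈ 2.49 m.

2.49 m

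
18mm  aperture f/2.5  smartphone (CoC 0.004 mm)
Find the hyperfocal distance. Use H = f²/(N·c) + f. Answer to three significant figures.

Hyperfocal distance H = f²/(N·c) + f = 18²/(2.5 × 0.004) + 18 = 324/0.01 + 18 ≈ 32418.0 mm ≈ 32.4 m.

32.4 m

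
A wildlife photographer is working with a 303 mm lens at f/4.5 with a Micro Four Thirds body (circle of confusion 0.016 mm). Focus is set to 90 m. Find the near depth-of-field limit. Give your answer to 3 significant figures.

84.1 m

Hyperfocal distance H = f²/(N·c) + f = 303²/(4.5 × 0.016) + 303 = 91809/0.072 + 303 ≈ 1275428.0 mm ≈ 1275 m.
Near limit Dn = s·(H − f)/(H + s − 2f) = 90000 × (1275428.0 − 303) / (1275428.0 + 90000 − 2 × 303) = 90000 × 1275125.0 / 1364822.0 ≈ 84085 mm ≈ 84.1 m.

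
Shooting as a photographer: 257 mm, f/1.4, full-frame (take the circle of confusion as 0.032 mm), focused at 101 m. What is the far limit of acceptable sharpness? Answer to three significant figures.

108 m

Hyperfocal distance H = f²/(N·c) + f = 257²/(1.4 × 0.032) + 257 = 66049/0.0448 + 257 ≈ 1474565.0 mm ≈ 1475 m.
Far limit Df = s·(H − f)/(H − s) = 101000 × (1474565.0 − 257) / (1474565.0 − 101000) = 101000 × 1474308.0 / 1373565.0 ≈ 108408 mm ≈ 108 m.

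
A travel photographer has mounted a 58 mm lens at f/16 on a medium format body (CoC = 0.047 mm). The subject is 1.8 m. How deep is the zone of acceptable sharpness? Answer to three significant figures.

Hyperfocal distance H = f²/(N·c) + f = 58²/(16 × 0.047) + 58 = 3364/0.752 + 58 ≈ 4531.4 mm ≈ 4.531 m.
Near limit Dn = s·(H − f)/(H + s − 2f) = 1800 × (4531.4 − 58) / (4531.4 + 1800 − 2 × 58) = 1800 × 4473.4 / 6215.4 ≈ 1295.5 mm.
Far limit Df = s·(H − f)/(H − s) = 1800 × (4531.4 − 58) / (4531.4 − 1800) = 1800 × 4473.4 / 2731.4 ≈ 2948.0 mm.
Depth of field = Df − Dn = 2948.0 − 1295.5 ≈ 1652.5 mm ≈ 1.65 m.

1.65 m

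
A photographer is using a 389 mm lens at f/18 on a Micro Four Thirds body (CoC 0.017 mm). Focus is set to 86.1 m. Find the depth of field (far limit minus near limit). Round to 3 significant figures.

Hyperfocal distance H = f²/(N·c) + f = 389²/(18 × 0.017) + 389 = 151321/0.306 + 389 ≈ 494902.1 mm ≈ 494.9 m.
Near limit Dn = s·(H − f)/(H + s − 2f) = 86100 × (494902.1 − 389) / (494902.1 + 86100 − 2 × 389) = 86100 × 494513.1 / 580224.1 ≈ 73381 mm.
Far limit Df = s·(H − f)/(H − s) = 86100 × (494902.1 − 389) / (494902.1 − 86100) = 86100 × 494513.1 / 408802.1 ≈ 104152 mm.
Depth of field = Df − Dn = 104152 − 73381 ≈ 30771 mm ≈ 30.8 m.

30.8 m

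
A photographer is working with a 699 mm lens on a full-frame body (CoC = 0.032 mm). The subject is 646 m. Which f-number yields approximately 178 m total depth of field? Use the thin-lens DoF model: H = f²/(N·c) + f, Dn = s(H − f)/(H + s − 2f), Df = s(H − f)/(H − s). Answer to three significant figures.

f/3.20

Write h = H − f = f²/(N·c). The thin-lens limits are Dn = s·h/(h + (s−f)) and Df = s·h/(h − (s−f)), so DoF = Df − Dn = 2·s·(s−f)·h / (h² − (s−f)²).
That is a quadratic in h: DoF·h² − 2·s·(s−f)·h − DoF·(s−f)² = 0 ⇒ h = (s−f)·(s + √(s² + DoF²)) / DoF = 645301 × (646000 + √(646000² + 178000²)) / 178000 = 645301 × (646000 + 670075) / 178000 ≈ 4771148 mm.
Then N = f²/(c·h) = 699² / (0.032 × 4771148) = 488601 / 152677 ≈ 3.20.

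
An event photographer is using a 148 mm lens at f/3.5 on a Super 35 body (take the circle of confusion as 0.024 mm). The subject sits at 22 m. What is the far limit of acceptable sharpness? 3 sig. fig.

24.0 m

Hyperfocal distance H = f²/(N·c) + f = 148²/(3.5 × 0.024) + 148 = 21904/0.084 + 148 ≈ 260909.9 mm ≈ 260.9 m.
Far limit Df = s·(H − f)/(H − s) = 22000 × (260909.9 − 148) / (260909.9 − 22000) = 22000 × 260761.9 / 238909.9 ≈ 24012 mm ≈ 24.0 m.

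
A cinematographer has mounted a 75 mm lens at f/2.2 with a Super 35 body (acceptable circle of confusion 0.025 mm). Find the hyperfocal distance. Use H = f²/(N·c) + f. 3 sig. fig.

102 m

Hyperfocal distance H = f²/(N·c) + f = 75²/(2.2 × 0.025) + 75 = 5625/0.055 + 75 ≈ 102347.7 mm ≈ 102 m.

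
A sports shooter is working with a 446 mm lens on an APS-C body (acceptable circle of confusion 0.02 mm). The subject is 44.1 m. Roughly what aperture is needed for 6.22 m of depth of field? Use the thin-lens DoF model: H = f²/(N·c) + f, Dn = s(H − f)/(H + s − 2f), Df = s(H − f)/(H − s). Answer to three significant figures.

f/16

Write h = H − f = f²/(N·c). The thin-lens limits are Dn = s·h/(h + (s−f)) and Df = s·h/(h − (s−f)), so DoF = Df − Dn = 2·s·(s−f)·h / (h² − (s−f)²).
That is a quadratic in h: DoF·h² − 2·s·(s−f)·h − DoF·(s−f)² = 0 ⇒ h = (s−f)·(s + √(s² + DoF²)) / DoF = 43654 × (44100 + √(44100² + 6220²)) / 6220 = 43654 × (44100 + 44536.5) / 6220 ≈ 622080 mm.
Then N = f²/(c·h) = 446² / (0.02 × 622080) = 198916 / 12442 ≈ 16.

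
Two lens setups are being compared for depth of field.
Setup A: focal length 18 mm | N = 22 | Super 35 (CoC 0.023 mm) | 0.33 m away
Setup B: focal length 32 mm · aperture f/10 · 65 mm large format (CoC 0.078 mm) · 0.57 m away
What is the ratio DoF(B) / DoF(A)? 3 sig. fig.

1.33

Setup A: H = 18²/(22×0.023) + 18 ≈ 658.3 mm; DoF = Df − Dn = 643.60 − 221.88 ≈ 421.72 mm.
Setup B: H = 32²/(10×0.078) + 32 ≈ 1344.8 mm; DoF = Df − Dn = 965.78 − 404.31 ≈ 561.47 mm.
Ratio = 561.47 / 421.72 ≈ 1.33.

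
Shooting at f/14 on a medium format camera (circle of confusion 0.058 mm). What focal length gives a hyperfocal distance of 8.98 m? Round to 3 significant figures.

From H = f²/(N·c) + f, with f ≪ H: f ≈ √(H·N·c) = √(8980 × 14 × 0.058) = √7291.8 ≈ 85.39 mm.
Exact: f² + N·c·f − N·c·H = 0 ⇒ f = (−N·c + √((N·c)² + 4·N·c·H))/2 = (−0.812 + √29168)/2 ≈ 84.987 mm ≈ 85.0 mm.

85.0 mm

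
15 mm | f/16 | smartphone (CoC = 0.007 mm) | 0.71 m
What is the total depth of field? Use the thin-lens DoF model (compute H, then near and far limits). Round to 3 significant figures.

0.558 m

Hyperfocal distance H = f²/(N·c) + f = 15²/(16 × 0.007) + 15 = 225/0.112 + 15 ≈ 2023.9 mm ≈ 2.024 m.
Near limit Dn = s·(H − f)/(H + s − 2f) = 710 × (2023.9 − 15) / (2023.9 + 710 − 2 × 15) = 710 × 2008.9 / 2703.9 ≈ 527.51 mm.
Far limit Df = s·(H − f)/(H − s) = 710 × (2023.9 − 15) / (2023.9 − 710) = 710 × 2008.9 / 1313.9 ≈ 1085.55 mm.
Depth of field = Df − Dn = 1085.55 − 527.51 ≈ 558.04 mm ≈ 0.558 m.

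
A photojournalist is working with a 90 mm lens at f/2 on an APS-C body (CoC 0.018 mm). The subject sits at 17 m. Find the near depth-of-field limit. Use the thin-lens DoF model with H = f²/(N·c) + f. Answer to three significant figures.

15.8 m

Hyperfocal distance H = f²/(N·c) + f = 90²/(2 × 0.018) + 90 = 8100/0.036 + 90 ≈ 225090.0 mm ≈ 225.1 m.
Near limit Dn = s·(H − f)/(H + s − 2f) = 17000 × (225090.0 − 90) / (225090.0 + 17000 − 2 × 90) = 17000 × 225000.0 / 241910.0 ≈ 15812 mm ≈ 15.8 m.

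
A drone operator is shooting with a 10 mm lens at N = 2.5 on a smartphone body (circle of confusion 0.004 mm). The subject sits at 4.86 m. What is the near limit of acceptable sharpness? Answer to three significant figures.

3.27 m

Hyperfocal distance H = f²/(N·c) + f = 10²/(2.5 × 0.004) + 10 = 100/0.01 + 10 ≈ 10010.0 mm ≈ 10.01 m.
Near limit Dn = s·(H − f)/(H + s − 2f) = 4860 × (10010.0 − 10) / (10010.0 + 4860 − 2 × 10) = 4860 × 10000.0 / 14850.0 ≈ 3272.7 mm ≈ 3.27 m.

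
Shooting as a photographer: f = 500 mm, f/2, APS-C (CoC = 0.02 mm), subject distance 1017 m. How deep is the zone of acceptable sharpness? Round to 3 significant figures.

Hyperfocal distance H = f²/(N·c) + f = 500²/(2 × 0.02) + 500 = 250000/0.04 + 500 ≈ 6250500.0 mm ≈ 6250 m.
Near limit Dn = s·(H − f)/(H + s − 2f) = 1017000 × (6250500.0 − 500) / (6250500.0 + 1017000 − 2 × 500) = 1017000 × 6250000.0 / 7266500.0 ≈ 874733 mm.
Far limit Df = s·(H − f)/(H − s) = 1017000 × (6250500.0 − 500) / (6250500.0 − 1017000) = 1017000 × 6250000.0 / 5233500.0 ≈ 1214531 mm.
Depth of field = Df − Dn = 1214531 − 874733 ≈ 339798 mm ≈ 340 m.

340 m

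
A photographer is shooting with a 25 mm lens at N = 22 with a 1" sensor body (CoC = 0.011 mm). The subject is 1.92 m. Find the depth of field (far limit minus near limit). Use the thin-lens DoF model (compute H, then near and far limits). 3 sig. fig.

6.10 m

Hyperfocal distance H = f²/(N·c) + f = 25²/(22 × 0.011) + 25 = 625/0.242 + 25 ≈ 2607.6 mm ≈ 2.608 m.
Near limit Dn = s·(H − f)/(H + s − 2f) = 1920 × (2607.6 − 25) / (2607.6 + 1920 − 2 × 25) = 1920 × 2582.6 / 4477.6 ≈ 1107.4 mm.
Far limit Df = s·(H − f)/(H − s) = 1920 × (2607.6 − 25) / (2607.6 − 1920) = 1920 × 2582.6 / 687.6 ≈ 7211.1 mm.
Depth of field = Df − Dn = 7211.1 − 1107.4 ≈ 6103.7 mm ≈ 6.10 m.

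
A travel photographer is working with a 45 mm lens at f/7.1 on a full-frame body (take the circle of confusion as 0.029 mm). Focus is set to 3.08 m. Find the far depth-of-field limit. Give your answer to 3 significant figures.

4.45 m

Hyperfocal distance H = f²/(N·c) + f = 45²/(7.1 × 0.029) + 45 = 2025/0.2059 + 45 ≈ 9879.9 mm ≈ 9.880 m.
Far limit Df = s·(H − f)/(H − s) = 3080 × (9879.9 − 45) / (9879.9 − 3080) = 3080 × 9834.9 / 6799.9 ≈ 4454.7 mm ≈ 4.45 m.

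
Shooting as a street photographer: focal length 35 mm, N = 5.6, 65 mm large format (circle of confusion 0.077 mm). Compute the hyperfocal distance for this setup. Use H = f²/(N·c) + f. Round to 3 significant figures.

2.88 m

Hyperfocal distance H = f²/(N·c) + f = 35²/(5.6 × 0.077) + 35 = 1225/0.4312 + 35 ≈ 2875.9 mm ≈ 2.88 m.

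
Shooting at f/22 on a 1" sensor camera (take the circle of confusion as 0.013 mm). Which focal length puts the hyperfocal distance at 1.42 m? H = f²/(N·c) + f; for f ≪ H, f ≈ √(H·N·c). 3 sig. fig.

20.0 mm

From H = f²/(N·c) + f, with f ≪ H: f ≈ √(H·N·c) = √(1420 × 22 × 0.013) = √406.12 ≈ 20.15 mm.
Exact: f² + N·c·f − N·c·H = 0 ⇒ f = (−N·c + √((N·c)² + 4·N·c·H))/2 = (−0.286 + √1624.6)/2 ≈ 20.010 mm ≈ 20.0 mm.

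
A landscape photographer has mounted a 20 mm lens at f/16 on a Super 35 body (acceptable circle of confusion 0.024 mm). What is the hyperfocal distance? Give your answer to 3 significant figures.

1.06 m

Hyperfocal distance H = f²/(N·c) + f = 20²/(16 × 0.024) + 20 = 400/0.384 + 20 ≈ 1061.7 mm ≈ 1.06 m.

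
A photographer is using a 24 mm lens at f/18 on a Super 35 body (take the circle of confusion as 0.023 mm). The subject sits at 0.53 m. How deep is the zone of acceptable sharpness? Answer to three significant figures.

Hyperfocal distance H = f²/(N·c) + f = 24²/(18 × 0.023) + 24 = 576/0.414 + 24 ≈ 1415.3 mm ≈ 1.415 m.
Near limit Dn = s·(H − f)/(H + s − 2f) = 530 × (1415.3 − 24) / (1415.3 + 530 − 2 × 24) = 530 × 1391.3 / 1897.3 ≈ 388.65 mm.
Far limit Df = s·(H − f)/(H − s) = 530 × (1415.3 − 24) / (1415.3 − 530) = 530 × 1391.3 / 885.3 ≈ 832.92 mm.
Depth of field = Df − Dn = 832.92 − 388.65 ≈ 444.27 mm.

444 mm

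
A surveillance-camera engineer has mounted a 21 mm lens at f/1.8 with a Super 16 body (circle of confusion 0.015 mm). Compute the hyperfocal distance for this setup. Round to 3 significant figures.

Hyperfocal distance H = f²/(N·c) + f = 21²/(1.8 × 0.015) + 21 = 441/0.027 + 21 ≈ 16354.3 mm ≈ 16.4 m.

16.4 m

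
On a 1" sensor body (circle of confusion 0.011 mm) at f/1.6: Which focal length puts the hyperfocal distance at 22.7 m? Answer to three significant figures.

20.0 mm

From H = f²/(N·c) + f, with f ≪ H: f ≈ √(H·N·c) = √(22700 × 1.6 × 0.011) = √399.52 ≈ 19.99 mm.
The +f correction barely moves this — solving exactly, f² + N·c·f − N·c·H = 0 ⇒ f = (−N·c + √((N·c)² + 4·N·c·H))/2 = (−0.0176 + √1598.1)/2 ≈ 19.979 mm, so f ≈ 20.0 mm.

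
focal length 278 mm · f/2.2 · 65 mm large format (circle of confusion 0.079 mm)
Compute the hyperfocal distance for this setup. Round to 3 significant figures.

445 m

Hyperfocal distance H = f²/(N·c) + f = 278²/(2.2 × 0.079) + 278 = 77284/0.1738 + 278 ≈ 444950.0 mm ≈ 445 m.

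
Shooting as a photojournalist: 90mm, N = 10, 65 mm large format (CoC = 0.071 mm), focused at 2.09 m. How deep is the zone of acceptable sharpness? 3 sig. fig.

0.756 m

Hyperfocal distance H = f²/(N·c) + f = 90²/(10 × 0.071) + 90 = 8100/0.71 + 90 ≈ 11498.5 mm ≈ 11.50 m.
Near limit Dn = s·(H − f)/(H + s − 2f) = 2090 × (11498.5 − 90) / (11498.5 + 2090 − 2 × 90) = 2090 × 11408.5 / 13408.5 ≈ 1778.26 mm.
Far limit Df = s·(H − f)/(H − s) = 2090 × (11498.5 − 90) / (11498.5 − 2090) = 2090 × 11408.5 / 9408.5 ≈ 2534.28 mm.
Depth of field = Df − Dn = 2534.28 − 1778.26 ≈ 756.02 mm ≈ 0.756 m.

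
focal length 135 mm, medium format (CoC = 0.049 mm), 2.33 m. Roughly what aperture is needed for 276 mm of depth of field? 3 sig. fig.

f/10

Write h = H − f = f²/(N·c). The thin-lens limits are Dn = s·h/(h + (s−f)) and Df = s·h/(h − (s−f)), so DoF = Df − Dn = 2·s·(s−f)·h / (h² − (s−f)²).
That is a quadratic in h: DoF·h² − 2·s·(s−f)·h − DoF·(s−f)² = 0 ⇒ h = (s−f)·(s + √(s² + DoF²)) / DoF = 2195 × (2330 + √(2330² + 276²)) / 276 = 2195 × (2330 + 2346.29) / 276 ≈ 37190 mm.
Then N = f²/(c·h) = 135² / (0.049 × 37190) = 18225 / 1822.3 ≈ 10.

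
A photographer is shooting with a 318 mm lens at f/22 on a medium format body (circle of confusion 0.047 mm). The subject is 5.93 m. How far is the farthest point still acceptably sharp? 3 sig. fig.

6.29 m

Hyperfocal distance H = f²/(N·c) + f = 318²/(22 × 0.047) + 318 = 101124/1.034 + 318 ≈ 98116.8 mm ≈ 98.12 m.
Far limit Df = s·(H − f)/(H − s) = 5930 × (98116.8 − 318) / (98116.8 − 5930) = 5930 × 97798.8 / 92186.8 ≈ 6291.0 mm ≈ 6.29 m.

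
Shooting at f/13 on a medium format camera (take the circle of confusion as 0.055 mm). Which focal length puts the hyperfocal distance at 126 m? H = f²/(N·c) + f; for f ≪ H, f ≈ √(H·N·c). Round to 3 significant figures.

From H = f²/(N·c) + f, with f ≪ H: f ≈ √(H·N·c) = √(126000 × 13 × 0.055) = √90090 ≈ 300.1 mm.
The +f correction barely moves this — solving exactly, f² + N·c·f − N·c·H = 0 ⇒ f = (−N·c + √((N·c)² + 4·N·c·H))/2 = (−0.715 + √360361)/2 ≈ 299.79 mm, so f ≈ 300 mm.

300 mm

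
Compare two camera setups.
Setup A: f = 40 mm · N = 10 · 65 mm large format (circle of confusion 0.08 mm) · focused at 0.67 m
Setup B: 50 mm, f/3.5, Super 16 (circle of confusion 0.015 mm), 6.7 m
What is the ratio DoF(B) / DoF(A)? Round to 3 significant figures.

Setup A: H = 40²/(10×0.08) + 40 ≈ 2040.0 mm; DoF = Df − Dn = 978.10 − 509.51 ≈ 468.59 mm.
Setup B: H = 50²/(3.5×0.015) + 50 ≈ 47669.0 mm; DoF = Df − Dn = 7787.5 − 5879.0 ≈ 1908.5 mm.
Ratio = 1908.5 / 468.59 ≈ 4.07.

4.07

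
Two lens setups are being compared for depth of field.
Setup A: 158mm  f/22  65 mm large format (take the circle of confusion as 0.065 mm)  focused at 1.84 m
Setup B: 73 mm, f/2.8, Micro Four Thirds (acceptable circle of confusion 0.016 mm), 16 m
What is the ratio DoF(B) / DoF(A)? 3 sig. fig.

Setup A: H = 158²/(22×0.065) + 158 ≈ 17615.3 mm; DoF = Df − Dn = 2036.18 − 1678.30 ≈ 357.88 mm.
Setup B: H = 73²/(2.8×0.016) + 73 ≈ 119023.9 mm; DoF = Df − Dn = 18473.5 − 14110.6 ≈ 4362.9 mm.
Ratio = 4362.9 / 357.88 ≈ 12.2.

12.2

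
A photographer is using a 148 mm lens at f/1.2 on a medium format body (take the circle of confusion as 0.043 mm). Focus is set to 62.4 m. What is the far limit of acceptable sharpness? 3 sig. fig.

Hyperfocal distance H = f²/(N·c) + f = 148²/(1.2 × 0.043) + 148 = 21904/0.0516 + 148 ≈ 424644.1 mm ≈ 424.6 m.
Far limit Df = s·(H − f)/(H − s) = 62400 × (424644.1 − 148) / (424644.1 − 62400) = 62400 × 424496.1 / 362244.1 ≈ 73123 mm ≈ 73.1 m.

73.1 m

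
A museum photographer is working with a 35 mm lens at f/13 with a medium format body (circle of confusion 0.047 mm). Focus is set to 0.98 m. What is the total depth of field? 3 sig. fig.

Hyperfocal distance H = f²/(N·c) + f = 35²/(13 × 0.047) + 35 = 1225/0.611 + 35 ≈ 2039.9 mm ≈ 2.040 m.
Near limit Dn = s·(H − f)/(H + s − 2f) = 980 × (2039.9 − 35) / (2039.9 + 980 − 2 × 35) = 980 × 2004.9 / 2949.9 ≈ 666.1 mm.
Far limit Df = s·(H − f)/(H − s) = 980 × (2039.9 − 35) / (2039.9 − 980) = 980 × 2004.9 / 1059.9 ≈ 1853.8 mm.
Depth of field = Df − Dn = 1853.8 − 666.1 ≈ 1187.7 mm ≈ 1.19 m.

1.19 m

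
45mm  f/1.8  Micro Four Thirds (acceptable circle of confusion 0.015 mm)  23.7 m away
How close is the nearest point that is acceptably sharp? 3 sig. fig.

18.0 m

Hyperfocal distance H = f²/(N·c) + f = 45²/(1.8 × 0.015) + 45 = 2025/0.027 + 45 ≈ 75045.0 mm ≈ 75.05 m.
Near limit Dn = s·(H − f)/(H + s − 2f) = 23700 × (75045.0 − 45) / (75045.0 + 23700 − 2 × 45) = 23700 × 75000.0 / 98655.0 ≈ 18017 mm ≈ 18.0 m.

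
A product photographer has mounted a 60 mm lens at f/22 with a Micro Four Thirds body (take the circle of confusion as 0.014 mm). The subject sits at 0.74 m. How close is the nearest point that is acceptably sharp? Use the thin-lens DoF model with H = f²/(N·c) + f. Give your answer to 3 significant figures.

Hyperfocal distance H = f²/(N·c) + f = 60²/(22 × 0.014) + 60 = 3600/0.308 + 60 ≈ 11748.3 mm ≈ 11.75 m.
Near limit Dn = s·(H − f)/(H + s − 2f) = 740 × (11748.3 − 60) / (11748.3 + 740 − 2 × 60) = 740 × 11688.3 / 12368.3 ≈ 699.32 mm ≈ 0.699 m.

0.699 m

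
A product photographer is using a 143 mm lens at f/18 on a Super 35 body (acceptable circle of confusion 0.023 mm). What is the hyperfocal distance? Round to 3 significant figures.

49.5 m

Hyperfocal distance H = f²/(N·c) + f = 143²/(18 × 0.023) + 143 = 20449/0.414 + 143 ≈ 49536.7 mm ≈ 49.5 m.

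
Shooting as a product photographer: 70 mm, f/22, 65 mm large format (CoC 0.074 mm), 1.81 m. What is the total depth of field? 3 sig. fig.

Hyperfocal distance H = f²/(N·c) + f = 70²/(22 × 0.074) + 70 = 4900/1.628 + 70 ≈ 3079.8 mm ≈ 3.080 m.
Near limit Dn = s·(H − f)/(H + s − 2f) = 1810 × (3079.8 − 70) / (3079.8 + 1810 − 2 × 70) = 1810 × 3009.8 / 4749.8 ≈ 1146.9 mm.
Far limit Df = s·(H − f)/(H − s) = 1810 × (3079.8 − 70) / (3079.8 − 1810) = 1810 × 3009.8 / 1269.8 ≈ 4290.2 mm.
Depth of field = Df − Dn = 4290.2 − 1146.9 ≈ 3143.3 mm ≈ 3.14 m.

3.14 m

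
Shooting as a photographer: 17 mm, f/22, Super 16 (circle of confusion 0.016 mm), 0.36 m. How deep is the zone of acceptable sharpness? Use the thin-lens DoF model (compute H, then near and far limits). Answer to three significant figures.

Hyperfocal distance H = f²/(N·c) + f = 17²/(22 × 0.016) + 17 = 289/0.352 + 17 ≈ 838.0 mm ≈ 0.838 m.
Near limit Dn = s·(H − f)/(H + s − 2f) = 360 × (838.0 − 17) / (838.0 + 360 − 2 × 17) = 360 × 821.0 / 1164.0 ≈ 253.92 mm.
Far limit Df = s·(H − f)/(H − s) = 360 × (838.0 − 17) / (838.0 − 360) = 360 × 821.0 / 478.0 ≈ 618.31 mm.
Depth of field = Df − Dn = 618.31 − 253.92 ≈ 364.39 mm.

364 mm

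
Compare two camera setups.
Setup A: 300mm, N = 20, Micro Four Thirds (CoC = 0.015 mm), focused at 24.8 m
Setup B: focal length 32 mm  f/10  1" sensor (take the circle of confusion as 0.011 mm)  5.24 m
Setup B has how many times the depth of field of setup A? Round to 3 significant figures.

Setup A: H = 300²/(20×0.015) + 300 ≈ 300300.0 mm; DoF = Df − Dn = 27005.4 − 22927.6 ≈ 4077.8 mm.
Setup B: H = 32²/(10×0.011) + 32 ≈ 9341.1 mm; DoF = Df − Dn = 11894.3 − 3360.2 ≈ 8534.1 mm.
Ratio = 8534.1 / 4077.8 ≈ 2.09.

2.09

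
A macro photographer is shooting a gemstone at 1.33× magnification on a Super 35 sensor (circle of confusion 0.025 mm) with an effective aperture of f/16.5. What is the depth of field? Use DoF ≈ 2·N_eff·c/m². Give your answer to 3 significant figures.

0.466 mm

At magnification m, DoF ≈ 2·N_eff·c/m² = 2 × 16.5 × 0.025 / 1.33² = 0.825 / 1.769 ≈ 0.466 mm.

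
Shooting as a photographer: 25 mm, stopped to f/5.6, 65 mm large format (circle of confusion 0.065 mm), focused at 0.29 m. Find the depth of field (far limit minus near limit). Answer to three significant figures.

91.7 mm

Hyperfocal distance H = f²/(N·c) + f = 25²/(5.6 × 0.065) + 25 = 625/0.364 + 25 ≈ 1742.0 mm ≈ 1.742 m.
Near limit Dn = s·(H − f)/(H + s − 2f) = 290 × (1742.0 − 25) / (1742.0 + 290 − 2 × 25) = 290 × 1717.0 / 1982.0 ≈ 251.227 mm.
Far limit Df = s·(H − f)/(H − s) = 290 × (1742.0 − 25) / (1742.0 − 290) = 290 × 1717.0 / 1452.0 ≈ 342.926 mm.
Depth of field = Df − Dn = 342.926 − 251.227 ≈ 91.699 mm.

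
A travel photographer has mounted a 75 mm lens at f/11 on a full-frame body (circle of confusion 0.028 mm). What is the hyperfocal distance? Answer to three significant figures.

Hyperfocal distance H = f²/(N·c) + f = 75²/(11 × 0.028) + 75 = 5625/0.308 + 75 ≈ 18338.0 mm ≈ 18.3 m.

18.3 m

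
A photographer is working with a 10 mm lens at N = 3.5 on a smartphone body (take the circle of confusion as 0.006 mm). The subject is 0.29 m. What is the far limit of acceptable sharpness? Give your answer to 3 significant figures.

308 mm

Hyperfocal distance H = f²/(N·c) + f = 10²/(3.5 × 0.006) + 10 = 100/0.021 + 10 ≈ 4771.9 mm ≈ 4.772 m.
Far limit Df = s·(H − f)/(H − s) = 290 × (4771.9 − 10) / (4771.9 − 290) = 290 × 4761.9 / 4481.9 ≈ 308.12 mm.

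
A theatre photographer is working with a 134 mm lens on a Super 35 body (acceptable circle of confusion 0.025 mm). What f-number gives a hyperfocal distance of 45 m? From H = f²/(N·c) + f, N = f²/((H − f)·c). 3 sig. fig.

f/16

Rearrange H = f²/(N·c) + f for N: N = f² / ((H − f)·c).
N = 134² / ((45000 − 134) × 0.025) = 17956 / 1122 ≈ 16.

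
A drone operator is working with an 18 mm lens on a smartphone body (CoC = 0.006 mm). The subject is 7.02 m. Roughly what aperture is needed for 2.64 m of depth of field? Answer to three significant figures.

f/1.40

Write h = H − f = f²/(N·c). The thin-lens limits are Dn = s·h/(h + (s−f)) and Df = s·h/(h − (s−f)), so DoF = Df − Dn = 2·s·(s−f)·h / (h² − (s−f)²).
That is a quadratic in h: DoF·h² − 2·s·(s−f)·h − DoF·(s−f)² = 0 ⇒ h = (s−f)·(s + √(s² + DoF²)) / DoF = 7002 × (7020 + √(7020² + 2640²)) / 2640 = 7002 × (7020 + 7500.00) / 2640 ≈ 38511 mm.
Then N = f²/(c·h) = 18² / (0.006 × 38511) = 324 / 231.07 ≈ 1.40.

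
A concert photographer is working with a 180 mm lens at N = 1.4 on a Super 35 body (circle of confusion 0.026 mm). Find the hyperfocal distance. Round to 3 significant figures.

890 m

Hyperfocal distance H = f²/(N·c) + f = 180²/(1.4 × 0.026) + 180 = 32400/0.0364 + 180 ≈ 890289.9 mm ≈ 890 m.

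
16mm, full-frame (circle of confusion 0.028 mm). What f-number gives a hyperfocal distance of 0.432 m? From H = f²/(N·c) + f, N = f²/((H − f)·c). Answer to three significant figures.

Rearrange H = f²/(N·c) + f for N: N = f² / ((H − f)·c).
N = 16² / ((432 − 16) × 0.028) = 256 / 11.65 ≈ 22.

f/22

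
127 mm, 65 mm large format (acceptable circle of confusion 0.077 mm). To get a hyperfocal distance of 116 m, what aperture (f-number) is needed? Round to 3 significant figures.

Rearrange H = f²/(N·c) + f for N: N = f² / ((H − f)·c).
N = 127² / ((116000 − 127) × 0.077) = 16129 / 8922 ≈ 1.81.

f/1.81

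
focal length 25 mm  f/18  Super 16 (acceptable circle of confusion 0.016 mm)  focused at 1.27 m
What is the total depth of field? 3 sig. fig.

Hyperfocal distance H = f²/(N·c) + f = 25²/(18 × 0.016) + 25 = 625/0.288 + 25 ≈ 2195.1 mm ≈ 2.195 m.
Near limit Dn = s·(H − f)/(H + s − 2f) = 1270 × (2195.1 − 25) / (2195.1 + 1270 − 2 × 25) = 1270 × 2170.1 / 3415.1 ≈ 807.0 mm.
Far limit Df = s·(H − f)/(H − s) = 1270 × (2195.1 − 25) / (2195.1 − 1270) = 1270 × 2170.1 / 925.1 ≈ 2979.1 mm.
Depth of field = Df − Dn = 2979.1 − 807.0 ≈ 2172.1 mm ≈ 2.17 m.

2.17 m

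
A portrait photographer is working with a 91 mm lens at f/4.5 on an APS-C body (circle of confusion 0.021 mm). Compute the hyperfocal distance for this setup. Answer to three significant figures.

Hyperfocal distance H = f²/(N·c) + f = 91²/(4.5 × 0.021) + 91 = 8281/0.0945 + 91 ≈ 87720.6 mm ≈ 87.7 m.

87.7 m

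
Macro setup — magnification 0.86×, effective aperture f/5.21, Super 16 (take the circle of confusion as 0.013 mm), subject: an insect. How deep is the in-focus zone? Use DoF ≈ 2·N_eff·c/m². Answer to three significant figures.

At magnification m, DoF ≈ 2·N_eff·c/m² = 2 × 5.21 × 0.013 / 0.86² = 0.1355 / 0.7396 ≈ 0.183 mm.

0.183 mm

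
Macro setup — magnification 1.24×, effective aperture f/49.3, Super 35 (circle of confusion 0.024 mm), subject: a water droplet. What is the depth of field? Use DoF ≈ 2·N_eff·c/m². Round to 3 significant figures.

At magnification m, DoF ≈ 2·N_eff·c/m² = 2 × 49.3 × 0.024 / 1.24² = 2.366 / 1.538 ≈ 1.54 mm.

1.54 mm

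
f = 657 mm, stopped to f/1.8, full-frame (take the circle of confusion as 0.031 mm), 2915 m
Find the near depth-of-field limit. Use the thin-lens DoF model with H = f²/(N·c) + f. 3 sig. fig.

Hyperfocal distance H = f²/(N·c) + f = 657²/(1.8 × 0.031) + 657 = 431649/0.0558 + 657 ≈ 7736302.2 mm ≈ 7736 m.
Near limit Dn = s·(H − f)/(H + s − 2f) = 2915000 × (7736302.2 − 657) / (7736302.2 + 2915000 − 2 × 657) = 2915000 × 7735645.2 / 10649988.2 ≈ 2117317 mm ≈ 2120 m.

2120 m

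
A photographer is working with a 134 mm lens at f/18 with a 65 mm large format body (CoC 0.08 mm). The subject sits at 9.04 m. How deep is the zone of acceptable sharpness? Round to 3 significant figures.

Hyperfocal distance H = f²/(N·c) + f = 134²/(18 × 0.08) + 134 = 17956/1.44 + 134 ≈ 12603.4 mm ≈ 12.60 m.
Near limit Dn = s·(H − f)/(H + s − 2f) = 9040 × (12603.4 − 134) / (12603.4 + 9040 − 2 × 134) = 9040 × 12469.4 / 21375.4 ≈ 5274 mm.
Far limit Df = s·(H − f)/(H − s) = 9040 × (12603.4 − 134) / (12603.4 − 9040) = 9040 × 12469.4 / 3563.4 ≈ 31633 mm.
Depth of field = Df − Dn = 31633 − 5274 ≈ 26359 mm ≈ 26.4 m.

26.4 m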